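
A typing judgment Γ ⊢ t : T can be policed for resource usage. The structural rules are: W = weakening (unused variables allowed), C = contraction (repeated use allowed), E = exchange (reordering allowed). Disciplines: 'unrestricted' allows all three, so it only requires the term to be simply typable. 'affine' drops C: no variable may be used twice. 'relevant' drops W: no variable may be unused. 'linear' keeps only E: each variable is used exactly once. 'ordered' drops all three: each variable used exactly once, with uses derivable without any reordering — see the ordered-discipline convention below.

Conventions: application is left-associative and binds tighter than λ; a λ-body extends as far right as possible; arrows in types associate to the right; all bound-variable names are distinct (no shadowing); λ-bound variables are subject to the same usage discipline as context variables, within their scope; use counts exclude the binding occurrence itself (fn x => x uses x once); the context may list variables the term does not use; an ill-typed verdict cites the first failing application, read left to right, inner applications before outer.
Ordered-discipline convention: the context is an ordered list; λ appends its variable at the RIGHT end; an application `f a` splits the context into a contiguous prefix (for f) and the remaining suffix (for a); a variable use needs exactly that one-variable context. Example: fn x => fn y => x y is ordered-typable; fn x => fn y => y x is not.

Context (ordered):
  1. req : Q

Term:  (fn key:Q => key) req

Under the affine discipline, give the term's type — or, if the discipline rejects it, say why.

term : Q
variable uses: req=1; key (λ-bound)=1
left-to-right use order: key, req
typing: the term checks, with type Q
per-discipline verdicts: ordered ✓ · linear ✓ · affine ✓ · relevant ✓ · unrestricted ✓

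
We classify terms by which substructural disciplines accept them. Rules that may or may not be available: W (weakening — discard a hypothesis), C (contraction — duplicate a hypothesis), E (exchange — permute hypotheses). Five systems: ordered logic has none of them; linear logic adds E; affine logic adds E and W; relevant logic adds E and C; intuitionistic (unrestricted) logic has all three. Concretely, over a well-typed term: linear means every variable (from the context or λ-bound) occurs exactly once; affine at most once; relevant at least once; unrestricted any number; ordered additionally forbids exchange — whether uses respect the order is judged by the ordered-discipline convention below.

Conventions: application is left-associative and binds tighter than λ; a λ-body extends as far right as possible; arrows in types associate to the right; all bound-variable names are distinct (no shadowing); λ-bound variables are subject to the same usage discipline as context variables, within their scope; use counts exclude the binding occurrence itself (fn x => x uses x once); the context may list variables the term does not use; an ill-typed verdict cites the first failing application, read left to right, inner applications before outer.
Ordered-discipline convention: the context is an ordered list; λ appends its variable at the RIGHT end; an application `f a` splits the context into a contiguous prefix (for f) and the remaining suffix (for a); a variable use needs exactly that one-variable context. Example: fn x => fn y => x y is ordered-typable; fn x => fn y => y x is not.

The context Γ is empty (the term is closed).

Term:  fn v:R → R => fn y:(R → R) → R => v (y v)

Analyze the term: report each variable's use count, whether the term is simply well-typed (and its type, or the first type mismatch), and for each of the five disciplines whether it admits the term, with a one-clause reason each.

variable uses: v [bound]: 2×, y [bound]: 1×
order of uses: v, y, v
typing: well-typed — term : (R → R) → ((R → R) → R) → R
ordered: ✗ — needs contraction — v ×2
linear: ✗ — needs contraction — v ×2
affine: ✗ — needs contraction — v ×2
relevant: ✓ — v, y: all used, weakening unneeded
unrestricted: ✓ — simply typable at (R → R) → ((R → R) → R) → R; W, C, E all held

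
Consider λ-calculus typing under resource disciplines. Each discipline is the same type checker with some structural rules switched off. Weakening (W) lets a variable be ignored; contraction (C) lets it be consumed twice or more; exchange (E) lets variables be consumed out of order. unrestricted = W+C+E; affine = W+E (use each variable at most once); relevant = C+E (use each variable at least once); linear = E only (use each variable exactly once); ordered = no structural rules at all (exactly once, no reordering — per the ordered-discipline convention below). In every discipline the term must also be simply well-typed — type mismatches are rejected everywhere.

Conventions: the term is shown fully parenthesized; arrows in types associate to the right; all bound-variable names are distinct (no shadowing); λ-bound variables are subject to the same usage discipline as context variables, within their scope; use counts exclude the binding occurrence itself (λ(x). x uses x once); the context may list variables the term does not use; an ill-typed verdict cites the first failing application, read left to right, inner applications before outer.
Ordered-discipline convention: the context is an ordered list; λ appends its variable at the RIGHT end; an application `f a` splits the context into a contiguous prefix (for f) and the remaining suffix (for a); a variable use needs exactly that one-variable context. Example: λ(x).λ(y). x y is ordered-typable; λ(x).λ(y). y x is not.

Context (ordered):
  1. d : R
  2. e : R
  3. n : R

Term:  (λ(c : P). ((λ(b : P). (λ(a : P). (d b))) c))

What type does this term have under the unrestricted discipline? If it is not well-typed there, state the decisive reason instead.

not well-typed under unrestricted — fails simple typing
use counts: d ×1; e ×0; n ×0; c (bound) ×1; b (bound) ×1; a (bound) ×0
uses in reading order: d, b, c
typing: ill-typed: applying a non-function (R)
summary: ordered ✗ | linear ✗ | affine ✗ | relevant ✗ | unrestricted ✗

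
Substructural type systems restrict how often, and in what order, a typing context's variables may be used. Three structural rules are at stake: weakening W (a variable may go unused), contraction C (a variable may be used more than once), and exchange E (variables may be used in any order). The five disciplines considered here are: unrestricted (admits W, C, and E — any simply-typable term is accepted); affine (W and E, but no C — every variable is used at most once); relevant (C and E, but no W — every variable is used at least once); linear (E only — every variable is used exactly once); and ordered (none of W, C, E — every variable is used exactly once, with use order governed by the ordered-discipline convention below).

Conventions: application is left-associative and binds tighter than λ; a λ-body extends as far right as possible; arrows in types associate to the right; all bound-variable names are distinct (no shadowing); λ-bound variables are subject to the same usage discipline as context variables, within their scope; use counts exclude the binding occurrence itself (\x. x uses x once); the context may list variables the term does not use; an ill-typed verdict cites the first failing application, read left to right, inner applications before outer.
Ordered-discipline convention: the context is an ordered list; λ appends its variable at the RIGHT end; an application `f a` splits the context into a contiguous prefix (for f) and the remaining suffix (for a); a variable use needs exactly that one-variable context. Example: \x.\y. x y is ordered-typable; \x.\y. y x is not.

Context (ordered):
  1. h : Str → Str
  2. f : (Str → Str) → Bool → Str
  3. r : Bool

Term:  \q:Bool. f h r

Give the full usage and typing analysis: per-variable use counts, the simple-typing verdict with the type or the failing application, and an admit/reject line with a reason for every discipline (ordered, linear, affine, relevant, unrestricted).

use counts: h ×1; f ×1; r ×1; q (λ-bound) ×0
order of uses: f, h, r
typing: the term checks, with type Bool → Str
ordered: ✗ — q never used (weakening)
linear: ✗ — q never used (weakening)
affine: ✓ — none of h, f, r, q used more than once
relevant: ✗ — q never used (weakening)
unrestricted: ✓ — type-checks (Bool → Str) and nothing is barred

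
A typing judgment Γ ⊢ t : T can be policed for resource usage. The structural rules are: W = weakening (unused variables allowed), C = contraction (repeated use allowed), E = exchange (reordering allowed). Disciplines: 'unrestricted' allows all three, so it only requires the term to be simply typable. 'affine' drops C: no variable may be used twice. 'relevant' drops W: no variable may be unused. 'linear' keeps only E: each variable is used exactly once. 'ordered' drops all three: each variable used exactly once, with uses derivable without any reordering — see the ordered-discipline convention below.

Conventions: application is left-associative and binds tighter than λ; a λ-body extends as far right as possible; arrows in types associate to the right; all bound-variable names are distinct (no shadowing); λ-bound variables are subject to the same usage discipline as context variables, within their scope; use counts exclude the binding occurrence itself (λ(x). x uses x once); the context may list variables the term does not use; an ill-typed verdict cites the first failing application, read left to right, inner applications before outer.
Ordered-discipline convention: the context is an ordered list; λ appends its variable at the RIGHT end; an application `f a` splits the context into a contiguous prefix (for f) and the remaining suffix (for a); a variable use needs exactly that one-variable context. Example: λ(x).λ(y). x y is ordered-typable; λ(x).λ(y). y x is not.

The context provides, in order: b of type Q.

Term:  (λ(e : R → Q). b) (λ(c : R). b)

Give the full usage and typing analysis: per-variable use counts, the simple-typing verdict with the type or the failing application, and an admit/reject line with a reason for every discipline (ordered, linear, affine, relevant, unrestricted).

use counts: b=2; e (bound)=0; c (bound)=0
use order (left to right): b, b
typing: ✓ — Q
ordered: ✗ — uses contraction: b ×2; e, c never used (weakening)
linear: ✗ — uses contraction: b ×2; e, c never used (weakening)
affine: ✗ — uses contraction: b ×2
relevant: ✗ — e, c never used (weakening)
unrestricted: ✓ — well-typed at Q; no restrictions here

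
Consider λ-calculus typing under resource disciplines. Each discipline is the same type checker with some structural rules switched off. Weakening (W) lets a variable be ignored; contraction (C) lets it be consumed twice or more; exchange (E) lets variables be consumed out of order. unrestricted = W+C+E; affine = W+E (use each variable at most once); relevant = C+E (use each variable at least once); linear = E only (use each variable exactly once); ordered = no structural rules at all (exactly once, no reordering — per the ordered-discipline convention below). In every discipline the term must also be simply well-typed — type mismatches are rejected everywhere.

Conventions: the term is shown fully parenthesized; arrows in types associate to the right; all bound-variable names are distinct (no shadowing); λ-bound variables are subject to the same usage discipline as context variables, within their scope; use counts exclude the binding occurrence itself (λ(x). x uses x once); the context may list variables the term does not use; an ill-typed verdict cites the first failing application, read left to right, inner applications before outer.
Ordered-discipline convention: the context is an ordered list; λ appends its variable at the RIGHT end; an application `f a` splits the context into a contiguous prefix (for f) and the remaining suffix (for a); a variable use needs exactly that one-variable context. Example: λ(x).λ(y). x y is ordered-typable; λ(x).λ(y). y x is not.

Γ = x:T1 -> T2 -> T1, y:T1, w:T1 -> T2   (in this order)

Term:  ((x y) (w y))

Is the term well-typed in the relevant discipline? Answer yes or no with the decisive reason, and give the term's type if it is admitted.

yes — x, y, w: all used, weakening unneeded; term : T1
usage: x ×1, y ×2, w ×1
left-to-right use order: x, y, w, y
typing: the term checks, with type T1
summary: ordered ✗ · linear ✗ · affine ✗ · relevant ✓ · unrestricted ✓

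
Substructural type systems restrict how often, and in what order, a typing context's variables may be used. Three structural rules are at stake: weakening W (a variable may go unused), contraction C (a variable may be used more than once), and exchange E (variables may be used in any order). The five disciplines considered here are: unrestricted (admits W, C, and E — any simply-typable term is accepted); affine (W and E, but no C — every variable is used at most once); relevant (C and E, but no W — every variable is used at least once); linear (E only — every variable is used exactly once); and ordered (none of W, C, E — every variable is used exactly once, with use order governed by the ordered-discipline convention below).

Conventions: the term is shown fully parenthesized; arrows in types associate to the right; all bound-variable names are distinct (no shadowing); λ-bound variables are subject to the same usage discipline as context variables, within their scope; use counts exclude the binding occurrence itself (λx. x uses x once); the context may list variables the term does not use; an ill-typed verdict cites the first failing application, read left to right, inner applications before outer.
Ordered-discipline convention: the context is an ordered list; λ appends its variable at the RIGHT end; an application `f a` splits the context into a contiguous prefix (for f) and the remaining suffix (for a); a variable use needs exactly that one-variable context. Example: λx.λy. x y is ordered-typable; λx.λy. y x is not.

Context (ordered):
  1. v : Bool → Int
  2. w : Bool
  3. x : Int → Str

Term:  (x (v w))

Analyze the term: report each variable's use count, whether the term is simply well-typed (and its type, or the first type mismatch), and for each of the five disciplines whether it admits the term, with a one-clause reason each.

usage: v ×1; w ×1; x ×1
uses in reading order: x, v, w
typing: well-typed — term : Str
ordered: ✗, use order x, v, w needs exchange
linear: ✓, exactly-once usage across v, w, x
affine: ✓, v, w, x: no repeats, contraction unneeded
relevant: ✓, every one of v, w, x appears
unrestricted: ✓, simply typable at Str; W, C, E all held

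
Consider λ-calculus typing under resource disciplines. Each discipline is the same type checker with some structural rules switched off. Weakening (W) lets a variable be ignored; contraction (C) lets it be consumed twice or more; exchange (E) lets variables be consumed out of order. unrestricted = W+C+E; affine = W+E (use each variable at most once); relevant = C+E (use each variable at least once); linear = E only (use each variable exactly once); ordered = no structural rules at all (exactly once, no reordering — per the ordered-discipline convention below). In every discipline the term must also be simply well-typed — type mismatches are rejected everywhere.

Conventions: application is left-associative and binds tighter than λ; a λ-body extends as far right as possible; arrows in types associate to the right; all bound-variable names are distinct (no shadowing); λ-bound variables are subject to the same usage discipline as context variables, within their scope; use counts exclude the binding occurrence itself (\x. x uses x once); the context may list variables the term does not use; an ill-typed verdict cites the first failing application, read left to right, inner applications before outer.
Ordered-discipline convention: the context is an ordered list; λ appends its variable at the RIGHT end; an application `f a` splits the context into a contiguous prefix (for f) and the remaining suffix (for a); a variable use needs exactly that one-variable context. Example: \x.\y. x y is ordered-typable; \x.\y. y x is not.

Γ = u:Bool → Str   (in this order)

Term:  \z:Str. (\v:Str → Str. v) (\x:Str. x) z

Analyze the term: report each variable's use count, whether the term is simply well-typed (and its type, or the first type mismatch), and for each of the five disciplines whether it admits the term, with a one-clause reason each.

usage: u: 0×, z (λ-bound): 1×, v (λ-bound): 1×, x (λ-bound): 1×
left-to-right use order: v, x, z
typing: ✓ — Str → Str
ordered ✗ (needs weakening: u unused)
linear ✗ (needs weakening: u unused)
affine ✓ (none of u, z, v, x used more than once)
relevant ✗ (needs weakening: u unused)
unrestricted ✓ (typability at Str → Str is all that's needed)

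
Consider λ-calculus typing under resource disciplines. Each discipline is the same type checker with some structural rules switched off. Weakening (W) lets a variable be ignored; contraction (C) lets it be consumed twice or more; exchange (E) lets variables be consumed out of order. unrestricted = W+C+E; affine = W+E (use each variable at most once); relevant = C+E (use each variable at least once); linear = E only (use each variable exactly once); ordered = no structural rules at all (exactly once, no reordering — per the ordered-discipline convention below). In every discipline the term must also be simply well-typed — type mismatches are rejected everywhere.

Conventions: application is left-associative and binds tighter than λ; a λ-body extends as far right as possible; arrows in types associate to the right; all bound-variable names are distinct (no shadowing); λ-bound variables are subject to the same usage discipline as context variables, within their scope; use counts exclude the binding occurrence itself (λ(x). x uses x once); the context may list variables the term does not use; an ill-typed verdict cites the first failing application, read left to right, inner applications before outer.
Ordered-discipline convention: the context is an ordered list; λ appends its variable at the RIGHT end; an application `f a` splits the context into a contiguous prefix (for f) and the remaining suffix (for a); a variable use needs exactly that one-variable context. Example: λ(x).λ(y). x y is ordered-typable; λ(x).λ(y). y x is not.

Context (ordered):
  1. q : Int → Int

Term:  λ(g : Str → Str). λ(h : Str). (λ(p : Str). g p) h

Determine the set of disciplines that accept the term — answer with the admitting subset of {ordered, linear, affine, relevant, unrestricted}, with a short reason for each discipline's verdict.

admitted in: affine, unrestricted
usage: q=0, g (λ-bound)=1, h (λ-bound)=1, p (λ-bound)=1
use order (left to right): g, p, h
typing: the term checks, with type (Str → Str) → Str → Str
ordered ✗ (needs weakening: q unused)
linear ✗ (needs weakening: q unused)
affine ✓ (q, g, h, p: no repeats, contraction unneeded)
relevant ✗ (needs weakening: q unused)
unrestricted ✓ (type-checks ((Str → Str) → Str → Str) and nothing is barred)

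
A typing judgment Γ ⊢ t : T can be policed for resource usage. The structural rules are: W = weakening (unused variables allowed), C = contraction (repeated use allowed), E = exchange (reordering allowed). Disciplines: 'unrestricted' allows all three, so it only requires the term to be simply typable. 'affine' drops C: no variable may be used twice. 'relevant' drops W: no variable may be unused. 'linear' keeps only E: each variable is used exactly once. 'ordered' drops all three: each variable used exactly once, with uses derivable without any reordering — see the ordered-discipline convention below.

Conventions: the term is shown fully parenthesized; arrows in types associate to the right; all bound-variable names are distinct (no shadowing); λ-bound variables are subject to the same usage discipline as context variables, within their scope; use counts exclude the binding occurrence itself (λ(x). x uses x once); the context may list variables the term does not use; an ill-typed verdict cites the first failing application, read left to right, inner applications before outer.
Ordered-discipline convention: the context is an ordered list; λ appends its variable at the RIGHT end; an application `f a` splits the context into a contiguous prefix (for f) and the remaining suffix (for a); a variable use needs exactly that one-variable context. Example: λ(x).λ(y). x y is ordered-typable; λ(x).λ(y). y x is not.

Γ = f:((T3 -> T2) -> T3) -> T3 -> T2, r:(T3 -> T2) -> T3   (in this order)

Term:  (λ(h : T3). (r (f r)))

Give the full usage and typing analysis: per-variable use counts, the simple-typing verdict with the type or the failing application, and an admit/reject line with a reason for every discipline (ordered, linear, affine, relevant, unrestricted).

use counts: f=1; r=2; h (λ-bound)=0
use order (left to right): r, f, r
typing: well-typed — term : T3 -> T3
ordered: ✗ — uses contraction: r ×2; h left unused
linear: ✗ — uses contraction: r ×2; h left unused
affine: ✗ — uses contraction: r ×2
relevant: ✗ — h left unused
unrestricted: ✓ — simply typable at T3 -> T3; W, C, E all held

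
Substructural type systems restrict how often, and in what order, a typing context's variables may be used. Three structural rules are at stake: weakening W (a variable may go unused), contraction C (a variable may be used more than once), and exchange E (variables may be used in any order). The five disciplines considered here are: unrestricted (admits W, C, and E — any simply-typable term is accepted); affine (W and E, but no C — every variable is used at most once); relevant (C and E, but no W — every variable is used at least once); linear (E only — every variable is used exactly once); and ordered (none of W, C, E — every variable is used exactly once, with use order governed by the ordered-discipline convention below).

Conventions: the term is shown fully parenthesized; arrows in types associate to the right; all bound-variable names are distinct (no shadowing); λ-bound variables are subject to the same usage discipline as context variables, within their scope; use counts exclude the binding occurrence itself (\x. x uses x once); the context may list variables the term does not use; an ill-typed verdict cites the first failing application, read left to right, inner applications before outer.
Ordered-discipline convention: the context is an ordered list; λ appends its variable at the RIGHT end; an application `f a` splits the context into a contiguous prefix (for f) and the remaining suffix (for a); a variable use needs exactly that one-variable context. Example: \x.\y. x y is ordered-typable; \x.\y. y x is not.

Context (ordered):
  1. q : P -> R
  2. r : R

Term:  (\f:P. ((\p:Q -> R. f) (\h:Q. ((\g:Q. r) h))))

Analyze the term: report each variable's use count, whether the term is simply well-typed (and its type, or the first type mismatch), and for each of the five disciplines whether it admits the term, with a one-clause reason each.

usage: q: 0×; r: 1×; f (λ-bound): 1×; p (λ-bound): 0×; h (λ-bound): 1×; g (λ-bound): 0×
order of uses: f, r, h
typing: the term checks, with type P -> P
ordered: ✗ — unused: q, p, g — weakening required
linear: ✗ — unused: q, p, g — weakening required
affine: ✓ — at most one use each (q, r, f, p, h, g)
relevant: ✗ — unused: q, p, g — weakening required
unrestricted: ✓ — well-typed at P -> P; no restrictions here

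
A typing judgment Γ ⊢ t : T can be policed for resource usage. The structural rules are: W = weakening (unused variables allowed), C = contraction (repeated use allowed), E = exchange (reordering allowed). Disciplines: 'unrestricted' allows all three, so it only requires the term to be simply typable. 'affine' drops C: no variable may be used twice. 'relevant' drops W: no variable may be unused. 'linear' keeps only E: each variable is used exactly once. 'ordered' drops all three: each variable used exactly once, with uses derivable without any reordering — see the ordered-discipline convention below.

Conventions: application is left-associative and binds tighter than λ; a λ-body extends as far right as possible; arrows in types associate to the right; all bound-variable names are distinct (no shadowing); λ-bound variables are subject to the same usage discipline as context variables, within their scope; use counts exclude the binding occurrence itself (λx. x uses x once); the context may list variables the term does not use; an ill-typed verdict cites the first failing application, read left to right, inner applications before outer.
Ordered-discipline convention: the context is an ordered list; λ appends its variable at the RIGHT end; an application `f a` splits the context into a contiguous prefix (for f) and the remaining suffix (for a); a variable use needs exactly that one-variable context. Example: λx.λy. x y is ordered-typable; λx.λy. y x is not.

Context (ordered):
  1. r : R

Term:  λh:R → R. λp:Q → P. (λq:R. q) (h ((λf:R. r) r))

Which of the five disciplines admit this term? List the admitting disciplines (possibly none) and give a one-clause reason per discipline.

admitted in: unrestricted
usage: r=2, h (bound)=1, p (bound)=0, q (bound)=1, f (bound)=0
left-to-right use order: q, h, r, r
typing: well-typed — term : (R → R) → (Q → P) → R
ordered: ✗, uses contraction: r ×2; unused: p, f — weakening required
linear: ✗, uses contraction: r ×2; unused: p, f — weakening required
affine: ✗, uses contraction: r ×2
relevant: ✗, unused: p, f — weakening required
unrestricted: ✓, type-checks ((R → R) → (Q → P) → R) and nothing is barred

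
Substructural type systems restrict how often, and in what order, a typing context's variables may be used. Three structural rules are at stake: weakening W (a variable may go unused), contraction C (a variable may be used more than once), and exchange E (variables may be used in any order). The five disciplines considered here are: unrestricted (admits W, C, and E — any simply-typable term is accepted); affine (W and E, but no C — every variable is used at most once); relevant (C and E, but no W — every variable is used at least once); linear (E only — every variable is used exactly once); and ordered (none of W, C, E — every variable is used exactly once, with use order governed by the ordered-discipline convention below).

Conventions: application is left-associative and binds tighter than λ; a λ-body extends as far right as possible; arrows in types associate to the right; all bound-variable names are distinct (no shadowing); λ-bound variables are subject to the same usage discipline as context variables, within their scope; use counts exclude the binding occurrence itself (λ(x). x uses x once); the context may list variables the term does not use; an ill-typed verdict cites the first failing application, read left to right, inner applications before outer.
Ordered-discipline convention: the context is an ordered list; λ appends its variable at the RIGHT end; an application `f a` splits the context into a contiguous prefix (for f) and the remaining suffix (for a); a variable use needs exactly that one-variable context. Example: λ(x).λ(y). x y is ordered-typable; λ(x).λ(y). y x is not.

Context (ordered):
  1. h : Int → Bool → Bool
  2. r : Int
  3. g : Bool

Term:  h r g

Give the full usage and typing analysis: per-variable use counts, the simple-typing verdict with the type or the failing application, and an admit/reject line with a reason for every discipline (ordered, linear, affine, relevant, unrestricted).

variable uses: h ×1; r ×1; g ×1
uses in reading order: h, r, g
typing: the term checks, with type Bool
ordered: ✓, h, r, g: once each, no exchange needed
linear: ✓, h, r, g: one use apiece
affine: ✓, none of h, r, g used more than once
relevant: ✓, h, r, g: all used, weakening unneeded
unrestricted: ✓, typability at Bool is all that's needed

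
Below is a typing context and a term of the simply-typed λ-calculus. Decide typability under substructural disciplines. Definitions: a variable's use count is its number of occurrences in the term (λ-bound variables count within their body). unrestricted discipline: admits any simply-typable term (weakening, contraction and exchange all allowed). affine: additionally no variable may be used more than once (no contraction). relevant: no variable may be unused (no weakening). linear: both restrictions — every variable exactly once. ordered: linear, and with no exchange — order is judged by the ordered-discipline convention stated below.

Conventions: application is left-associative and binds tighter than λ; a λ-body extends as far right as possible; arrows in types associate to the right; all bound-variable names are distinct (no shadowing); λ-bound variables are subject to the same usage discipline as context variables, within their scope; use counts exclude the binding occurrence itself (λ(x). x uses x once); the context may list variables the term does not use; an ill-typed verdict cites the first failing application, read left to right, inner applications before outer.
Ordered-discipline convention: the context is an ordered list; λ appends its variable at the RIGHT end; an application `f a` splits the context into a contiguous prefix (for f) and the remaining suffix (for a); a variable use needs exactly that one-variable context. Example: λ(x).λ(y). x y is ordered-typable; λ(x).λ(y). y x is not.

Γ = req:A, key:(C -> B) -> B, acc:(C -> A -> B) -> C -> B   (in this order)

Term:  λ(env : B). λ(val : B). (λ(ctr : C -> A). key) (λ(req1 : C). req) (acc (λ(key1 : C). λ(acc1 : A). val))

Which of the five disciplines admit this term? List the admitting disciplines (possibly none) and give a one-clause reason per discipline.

admitted by: affine, unrestricted
usage: req: 1; key: 1; acc: 1; env (λ-bound): 0; val (λ-bound): 1; ctr (λ-bound): 0; req1 (λ-bound): 0; key1 (λ-bound): 0; acc1 (λ-bound): 0
use order (left to right): key, req, acc, val
typing: well-typed — term : B -> B -> B
ordered: ✗ — unused: env, ctr, req1, key1, acc1 — weakening required
linear: ✗ — unused: env, ctr, req1, key1, acc1 — weakening required
affine: ✓ — no duplicate uses among req, key, acc, env, val, ctr, req1, key1, acc1
relevant: ✗ — unused: env, ctr, req1, key1, acc1 — weakening required
unrestricted: ✓ — simply typable at B -> B -> B; W, C, E all held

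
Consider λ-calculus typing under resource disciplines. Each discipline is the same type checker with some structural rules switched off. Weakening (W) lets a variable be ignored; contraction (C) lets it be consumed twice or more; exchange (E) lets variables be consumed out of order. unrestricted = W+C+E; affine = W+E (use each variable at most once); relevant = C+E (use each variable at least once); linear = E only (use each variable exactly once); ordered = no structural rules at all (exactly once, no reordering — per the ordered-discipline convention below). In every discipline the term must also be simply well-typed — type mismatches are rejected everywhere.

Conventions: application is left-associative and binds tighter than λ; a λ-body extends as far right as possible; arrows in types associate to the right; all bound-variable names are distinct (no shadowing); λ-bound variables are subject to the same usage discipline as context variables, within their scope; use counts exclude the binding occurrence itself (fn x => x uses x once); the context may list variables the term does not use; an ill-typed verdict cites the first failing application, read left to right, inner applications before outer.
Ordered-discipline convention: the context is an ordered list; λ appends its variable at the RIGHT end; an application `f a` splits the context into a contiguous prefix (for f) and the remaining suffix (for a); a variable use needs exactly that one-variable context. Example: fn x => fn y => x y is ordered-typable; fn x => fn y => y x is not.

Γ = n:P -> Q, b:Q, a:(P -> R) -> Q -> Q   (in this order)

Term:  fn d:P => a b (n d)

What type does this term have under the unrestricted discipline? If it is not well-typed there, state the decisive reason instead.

not well-typed under unrestricted — a type mismatch blocks all five
usage: n=1, b=1, a=1, d (λ-bound)=1
uses in reading order: a, b, n, d
typing: ill-typed: a function awaiting P -> R gets Q
per-discipline verdicts: ordered ✗; linear ✗; affine ✗; relevant ✗; unrestricted ✗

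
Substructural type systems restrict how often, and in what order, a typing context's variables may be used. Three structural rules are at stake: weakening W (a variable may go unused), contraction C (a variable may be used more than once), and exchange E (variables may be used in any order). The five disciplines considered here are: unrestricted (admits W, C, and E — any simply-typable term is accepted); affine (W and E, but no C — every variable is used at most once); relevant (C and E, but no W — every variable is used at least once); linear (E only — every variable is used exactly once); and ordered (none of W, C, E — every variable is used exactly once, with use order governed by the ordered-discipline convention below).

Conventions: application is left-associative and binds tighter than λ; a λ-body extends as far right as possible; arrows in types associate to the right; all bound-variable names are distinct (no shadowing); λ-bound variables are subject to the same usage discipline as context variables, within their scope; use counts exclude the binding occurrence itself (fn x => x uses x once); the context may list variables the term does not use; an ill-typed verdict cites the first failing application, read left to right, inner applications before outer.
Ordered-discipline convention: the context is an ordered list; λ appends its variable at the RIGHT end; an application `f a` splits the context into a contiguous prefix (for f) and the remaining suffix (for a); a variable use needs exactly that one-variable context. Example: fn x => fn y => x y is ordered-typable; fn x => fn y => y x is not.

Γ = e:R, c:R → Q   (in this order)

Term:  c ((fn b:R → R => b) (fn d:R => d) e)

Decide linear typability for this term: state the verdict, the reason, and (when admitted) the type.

yes — e, c, b, d: one use apiece; term : Q
use counts: e: 1, c: 1, b [bound]: 1, d [bound]: 1
use order (left to right): c, b, d, e
typing: well-typed — term : Q
per-discipline verdicts: ordered ✗ | linear ✓ | affine ✓ | relevant ✓ | unrestricted ✓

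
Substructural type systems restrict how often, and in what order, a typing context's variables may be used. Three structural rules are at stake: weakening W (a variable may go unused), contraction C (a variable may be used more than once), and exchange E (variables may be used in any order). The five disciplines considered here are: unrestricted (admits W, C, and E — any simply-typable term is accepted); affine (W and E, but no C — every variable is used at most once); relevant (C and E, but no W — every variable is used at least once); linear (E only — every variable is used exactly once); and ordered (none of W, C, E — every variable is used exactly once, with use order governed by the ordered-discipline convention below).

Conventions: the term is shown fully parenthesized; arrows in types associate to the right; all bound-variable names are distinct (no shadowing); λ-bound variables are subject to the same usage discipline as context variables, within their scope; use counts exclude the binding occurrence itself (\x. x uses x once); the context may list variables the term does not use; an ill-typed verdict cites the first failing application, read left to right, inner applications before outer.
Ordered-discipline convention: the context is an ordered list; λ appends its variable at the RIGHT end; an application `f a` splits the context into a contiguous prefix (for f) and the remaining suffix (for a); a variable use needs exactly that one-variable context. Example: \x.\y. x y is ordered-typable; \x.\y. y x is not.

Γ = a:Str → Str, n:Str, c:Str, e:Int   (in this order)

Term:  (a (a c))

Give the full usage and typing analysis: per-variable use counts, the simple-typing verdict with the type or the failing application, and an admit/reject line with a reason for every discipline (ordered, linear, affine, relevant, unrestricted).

usage: a: 2; n: 0; c: 1; e: 0
uses in reading order: a, a, c
typing: well-typed — term : Str
ordered ✗ (needs contraction — a ×2; unused: n, e — weakening required)
linear ✗ (needs contraction — a ×2; unused: n, e — weakening required)
affine ✗ (needs contraction — a ×2)
relevant ✗ (unused: n, e — weakening required)
unrestricted ✓ (typability at Str is all that's needed)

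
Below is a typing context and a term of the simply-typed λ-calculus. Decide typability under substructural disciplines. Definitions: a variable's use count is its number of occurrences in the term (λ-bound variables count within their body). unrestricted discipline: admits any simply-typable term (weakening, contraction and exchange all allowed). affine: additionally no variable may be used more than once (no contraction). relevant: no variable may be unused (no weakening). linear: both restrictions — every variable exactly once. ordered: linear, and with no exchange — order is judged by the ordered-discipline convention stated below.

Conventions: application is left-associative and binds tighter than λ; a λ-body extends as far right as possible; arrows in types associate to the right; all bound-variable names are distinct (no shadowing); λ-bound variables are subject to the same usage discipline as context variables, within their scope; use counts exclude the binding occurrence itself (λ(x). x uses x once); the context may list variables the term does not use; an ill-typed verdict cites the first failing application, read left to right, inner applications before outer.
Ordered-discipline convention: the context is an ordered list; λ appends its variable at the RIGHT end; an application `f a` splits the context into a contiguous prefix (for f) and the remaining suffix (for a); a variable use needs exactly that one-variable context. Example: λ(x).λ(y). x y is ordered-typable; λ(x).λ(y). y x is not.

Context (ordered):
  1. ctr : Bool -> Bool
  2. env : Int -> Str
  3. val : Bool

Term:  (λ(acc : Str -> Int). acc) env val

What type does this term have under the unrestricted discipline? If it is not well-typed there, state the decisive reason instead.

not well-typed under unrestricted — fails simple typing
usage: ctr ×0; env ×1; val ×1; acc (bound) ×1
order of uses: acc, env, val
typing: ill-typed: a function awaiting Str -> Int gets Int -> Str
summary: ordered ✗, linear ✗, affine ✗, relevant ✗, unrestricted ✗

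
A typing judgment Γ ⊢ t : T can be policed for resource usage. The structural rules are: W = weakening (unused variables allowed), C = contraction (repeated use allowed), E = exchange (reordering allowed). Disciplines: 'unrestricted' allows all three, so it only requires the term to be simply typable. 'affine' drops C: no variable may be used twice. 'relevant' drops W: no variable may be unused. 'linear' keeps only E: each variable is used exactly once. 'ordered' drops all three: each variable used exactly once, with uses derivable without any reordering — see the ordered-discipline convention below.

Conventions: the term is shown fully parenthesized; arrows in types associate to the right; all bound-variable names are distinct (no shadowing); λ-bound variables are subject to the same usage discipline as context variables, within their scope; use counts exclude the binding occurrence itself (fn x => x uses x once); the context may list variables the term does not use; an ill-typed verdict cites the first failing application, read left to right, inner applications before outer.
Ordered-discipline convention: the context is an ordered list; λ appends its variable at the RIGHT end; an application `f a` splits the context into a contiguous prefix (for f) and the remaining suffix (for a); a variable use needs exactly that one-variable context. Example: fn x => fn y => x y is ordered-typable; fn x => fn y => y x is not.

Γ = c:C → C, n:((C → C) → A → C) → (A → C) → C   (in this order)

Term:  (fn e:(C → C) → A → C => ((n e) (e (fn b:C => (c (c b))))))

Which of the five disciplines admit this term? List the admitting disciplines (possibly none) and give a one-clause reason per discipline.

admitted by: relevant, unrestricted
usage: c: 2×; n: 1×; e [bound]: 2×; b [bound]: 1×
order of uses: n, e, e, c, c, b
typing: well-typed at ((C → C) → A → C) → C
ordered: ✗, c ×2, e ×2 used more than once (contraction)
linear: ✗, c ×2, e ×2 used more than once (contraction)
affine: ✗, c ×2, e ×2 used more than once (contraction)
relevant: ✓, none of c, n, e, b goes unused
unrestricted: ✓, well-typed at ((C → C) → A → C) → C; no restrictions here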